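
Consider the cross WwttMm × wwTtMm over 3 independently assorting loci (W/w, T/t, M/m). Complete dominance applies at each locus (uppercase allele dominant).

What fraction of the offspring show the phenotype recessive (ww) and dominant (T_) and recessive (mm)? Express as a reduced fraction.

WwttMm gametes: WtM×2, Wtm×2, wtM×2, wtm×2
wwTtMm gametes: wTM×2, wTm×2, wtM×2, wtm×2
WwttMm×wwTtMm grid (8·8=64): WwTtMM=4 WwTtMm=8 WwTtmm=4 WwttMM=4 WwttMm=8 Wwttmm=4 wwTtMM=4 wwTtMm=8 wwTtmm=4 wwttMM=4 wwttMm=8 wwttmm=4
ww T_ mm hits 4/64; gcd=4; 4÷4/64÷4 = 1/16

P(ww T_ mm) = 1/16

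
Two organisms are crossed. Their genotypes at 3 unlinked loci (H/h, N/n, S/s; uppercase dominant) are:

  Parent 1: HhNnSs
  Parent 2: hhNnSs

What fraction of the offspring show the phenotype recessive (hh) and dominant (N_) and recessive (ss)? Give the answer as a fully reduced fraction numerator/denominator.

HhNnSs gametes: HNS×1, HNs×1, HnS×1, Hns×1, hNS×1, hNs×1, hnS×1, hns×1
hhNnSs gametes: hNS×2, hNs×2, hnS×2, hns×2
HhNnSs×hhNnSs grid (8·8=64): HhNNSS=2 HhNNSs=4 HhNNss=2 HhNnSS=4 HhNnSs=8 HhNnss=4 HhnnSS=2 HhnnSs=4 Hhnnss=2 hhNNSS=2 hhNNSs=4 hhNNss=2 hhNnSS=4 hhNnSs=8 hhNnss=4 hhnnSS=2 hhnnSs=4 hhnnss=2
hh N_ ss hits 6/64; gcd=2; 6÷2/64÷2 = 3/32

P(hh N_ ss) = 3/32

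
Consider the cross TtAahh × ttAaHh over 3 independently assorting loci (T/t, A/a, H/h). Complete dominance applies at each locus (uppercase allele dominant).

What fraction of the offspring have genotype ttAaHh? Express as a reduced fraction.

P(ttAaHh) = 1/8

TtAahh gametes: TAh×2, Tah×2, tAh×2, tah×2
ttAaHh gametes: tAH×2, tAh×2, taH×2, tah×2
TtAahh×ttAaHh grid (8·8=64): TtAAHh=4 TtAAhh=4 TtAaHh=8 TtAahh=8 TtaaHh=4 Ttaahh=4 ttAAHh=4 ttAAhh=4 ttAaHh=8 ttAahh=8 ttaaHh=4 ttaahh=4
ttAaHh hits 8/64; gcd=8; 8÷8/64÷8 = 1/8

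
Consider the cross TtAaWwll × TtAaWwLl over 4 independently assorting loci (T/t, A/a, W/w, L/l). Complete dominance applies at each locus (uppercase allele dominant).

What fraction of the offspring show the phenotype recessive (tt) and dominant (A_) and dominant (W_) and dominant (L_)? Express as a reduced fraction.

P(tt A_ W_ L_) = 9/128

TtAaWwll gametes: TAWl×2, TAwl×2, TaWl×2, Tawl×2, tAWl×2, tAwl×2, taWl×2, tawl×2
TtAaWwLl gametes: TAWL×1, TAWl×1, TAwL×1, TAwl×1, TaWL×1, TaWl×1, TawL×1, Tawl×1, tAWL×1, tAWl×1, tAwL×1, tAwl×1, taWL×1, taWl×1, tawL×1, tawl×1
TtAaWwll×TtAaWwLl grid (16·16=256): TTAAWWLl=2 TTAAWWll=2 TTAAWwLl=4 TTAAWwll=4 TTAAwwLl=2 TTAAwwll=2 TTAaWWLl=4 TTAaWWll=4 TTAaWwLl=8 TTAaWwll=8 TTAawwLl=4 TTAawwll=4 TTaaWWLl=2 TTaaWWll=2 TTaaWwLl=4 TTaaWwll=4 TTaawwLl=2 TTaawwll=2 TtAAWWLl=4 TtAAWWll=4 TtAAWwLl=8 TtAAWwll=8 TtAAwwLl=4 TtAAwwll=4 TtAaWWLl=8 TtAaWWll=8 TtAaWwLl=16 TtAaWwll=16 TtAawwLl=8 TtAawwll=8 TtaaWWLl=4 TtaaWWll=4 TtaaWwLl=8 TtaaWwll=8 TtaawwLl=4 Ttaawwll=4 ttAAWWLl=2 ttAAWWll=2 ttAAWwLl=4 ttAAWwll=4 ttAAwwLl=2 ttAAwwll=2 ttAaWWLl=4 ttAaWWll=4 ttAaWwLl=8 ttAaWwll=8 ttAawwLl=4 ttAawwll=4 ttaaWWLl=2 ttaaWWll=2 ttaaWwLl=4 ttaaWwll=4 ttaawwLl=2 ttaawwll=2
tt A_ W_ L_ hits 18/256; gcd=2; 18÷2/256÷2 = 9/128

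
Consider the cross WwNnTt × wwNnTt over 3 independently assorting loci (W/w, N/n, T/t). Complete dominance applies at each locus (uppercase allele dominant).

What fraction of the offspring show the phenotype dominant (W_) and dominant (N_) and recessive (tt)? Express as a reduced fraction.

WwNnTt gametes: WNT×1, WNt×1, WnT×1, Wnt×1, wNT×1, wNt×1, wnT×1, wnt×1
wwNnTt gametes: wNT×2, wNt×2, wnT×2, wnt×2
WwNnTt×wwNnTt grid (8·8=64): WwNNTT=2 WwNNTt=4 WwNNtt=2 WwNnTT=4 WwNnTt=8 WwNntt=4 WwnnTT=2 WwnnTt=4 Wwnntt=2 wwNNTT=2 wwNNTt=4 wwNNtt=2 wwNnTT=4 wwNnTt=8 wwNntt=4 wwnnTT=2 wwnnTt=4 wwnntt=2
W_ N_ tt hits 6/64; gcd=2; 6÷2/64÷2 = 3/32

P(W_ N_ tt) = 3/32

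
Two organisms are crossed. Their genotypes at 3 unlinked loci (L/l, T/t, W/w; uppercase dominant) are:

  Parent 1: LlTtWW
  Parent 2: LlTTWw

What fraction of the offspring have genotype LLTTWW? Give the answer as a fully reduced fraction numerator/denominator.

P(LLTTWW) = 1/16

LlTtWW gametes: LTW×2, LtW×2, lTW×2, ltW×2
LlTTWw gametes: LTW×2, LTw×2, lTW×2, lTw×2
LlTtWW×LlTTWw grid (8·8=64): LLTTWW=4 LLTTWw=4 LLTtWW=4 LLTtWw=4 LlTTWW=8 LlTTWw=8 LlTtWW=8 LlTtWw=8 llTTWW=4 llTTWw=4 llTtWW=4 llTtWw=4
LLTTWW hits 4/64; gcd=4; 4÷4/64÷4 = 1/16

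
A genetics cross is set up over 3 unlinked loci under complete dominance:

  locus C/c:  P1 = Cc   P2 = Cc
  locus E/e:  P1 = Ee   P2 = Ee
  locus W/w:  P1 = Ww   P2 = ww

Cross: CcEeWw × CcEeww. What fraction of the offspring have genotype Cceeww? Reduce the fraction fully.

CcEeWw gametes: CEW×1, CEw×1, CeW×1, Cew×1, cEW×1, cEw×1, ceW×1, cew×1
CcEeww gametes: CEw×2, Cew×2, cEw×2, cew×2
CcEeWw×CcEeww grid (8·8=64): CCEEWw=2 CCEEww=2 CCEeWw=4 CCEeww=4 CCeeWw=2 CCeeww=2 CcEEWw=4 CcEEww=4 CcEeWw=8 CcEeww=8 CceeWw=4 Cceeww=4 ccEEWw=2 ccEEww=2 ccEeWw=4 ccEeww=4 cceeWw=2 cceeww=2
Cceeww hits 4/64; gcd=4; 4÷4/64÷4 = 1/16

P(Cceeww) = 1/16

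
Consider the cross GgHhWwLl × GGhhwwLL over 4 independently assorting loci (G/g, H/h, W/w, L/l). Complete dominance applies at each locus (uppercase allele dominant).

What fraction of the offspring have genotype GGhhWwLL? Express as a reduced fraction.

GgHhWwLl gametes: GHWL×1, GHWl×1, GHwL×1, GHwl×1, GhWL×1, GhWl×1, GhwL×1, Ghwl×1, gHWL×1, gHWl×1, gHwL×1, gHwl×1, ghWL×1, ghWl×1, ghwL×1, ghwl×1
GGhhwwLL gametes: GhwL×16
GgHhWwLl×GGhhwwLL grid (16·16=256): GGHhWwLL=16 GGHhWwLl=16 GGHhwwLL=16 GGHhwwLl=16 GGhhWwLL=16 GGhhWwLl=16 GGhhwwLL=16 GGhhwwLl=16 GgHhWwLL=16 GgHhWwLl=16 GgHhwwLL=16 GgHhwwLl=16 GghhWwLL=16 GghhWwLl=16 GghhwwLL=16 GghhwwLl=16
GGhhWwLL hits 16/256; gcd=16; 16÷16/256÷16 = 1/16

P(GGhhWwLL) = 1/16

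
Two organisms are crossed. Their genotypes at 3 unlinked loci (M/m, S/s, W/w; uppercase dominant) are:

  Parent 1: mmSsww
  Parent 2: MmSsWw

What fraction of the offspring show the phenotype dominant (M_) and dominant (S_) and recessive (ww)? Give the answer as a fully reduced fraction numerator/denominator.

mmSsww gametes: mSw×4, msw×4
MmSsWw gametes: MSW×1, MSw×1, MsW×1, Msw×1, mSW×1, mSw×1, msW×1, msw×1
mmSsww×MmSsWw grid (8·8=64): MmSSWw=4 MmSSww=4 MmSsWw=8 MmSsww=8 MmssWw=4 Mmssww=4 mmSSWw=4 mmSSww=4 mmSsWw=8 mmSsww=8 mmssWw=4 mmssww=4
M_ S_ ww hits 12/64; gcd=4; 12÷4/64÷4 = 3/16

P(M_ S_ ww) = 3/16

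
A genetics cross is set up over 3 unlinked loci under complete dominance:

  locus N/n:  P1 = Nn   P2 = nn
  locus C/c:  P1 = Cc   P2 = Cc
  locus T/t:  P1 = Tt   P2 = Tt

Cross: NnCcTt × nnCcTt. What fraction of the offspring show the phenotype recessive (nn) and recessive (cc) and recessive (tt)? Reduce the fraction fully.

P(nn cc tt) = 1/32

NnCcTt gametes: NCT×1, NCt×1, NcT×1, Nct×1, nCT×1, nCt×1, ncT×1, nct×1
nnCcTt gametes: nCT×2, nCt×2, ncT×2, nct×2
NnCcTt×nnCcTt grid (8·8=64): NnCCTT=2 NnCCTt=4 NnCCtt=2 NnCcTT=4 NnCcTt=8 NnCctt=4 NnccTT=2 NnccTt=4 Nncctt=2 nnCCTT=2 nnCCTt=4 nnCCtt=2 nnCcTT=4 nnCcTt=8 nnCctt=4 nnccTT=2 nnccTt=4 nncctt=2
nn cc tt hits 2/64; gcd=2; 2÷2/64÷2 = 1/32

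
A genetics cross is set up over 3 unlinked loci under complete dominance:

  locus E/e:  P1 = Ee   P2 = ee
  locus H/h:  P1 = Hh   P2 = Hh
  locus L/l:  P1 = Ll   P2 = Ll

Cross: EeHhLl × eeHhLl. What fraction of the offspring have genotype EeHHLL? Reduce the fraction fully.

EeHhLl gametes: EHL×1, EHl×1, EhL×1, Ehl×1, eHL×1, eHl×1, ehL×1, ehl×1
eeHhLl gametes: eHL×2, eHl×2, ehL×2, ehl×2
EeHhLl×eeHhLl grid (8·8=64): EeHHLL=2 EeHHLl=4 EeHHll=2 EeHhLL=4 EeHhLl=8 EeHhll=4 EehhLL=2 EehhLl=4 Eehhll=2 eeHHLL=2 eeHHLl=4 eeHHll=2 eeHhLL=4 eeHhLl=8 eeHhll=4 eehhLL=2 eehhLl=4 eehhll=2
EeHHLL hits 2/64; gcd=2; 2÷2/64÷2 = 1/32

P(EeHHLL) = 1/32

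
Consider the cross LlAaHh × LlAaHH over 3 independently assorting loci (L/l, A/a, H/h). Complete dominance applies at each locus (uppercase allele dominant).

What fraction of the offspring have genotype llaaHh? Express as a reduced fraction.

P(llaaHh) = 1/32

LlAaHh gametes: LAH×1, LAh×1, LaH×1, Lah×1, lAH×1, lAh×1, laH×1, lah×1
LlAaHH gametes: LAH×2, LaH×2, lAH×2, laH×2
LlAaHh×LlAaHH grid (8·8=64): LLAAHH=2 LLAAHh=2 LLAaHH=4 LLAaHh=4 LLaaHH=2 LLaaHh=2 LlAAHH=4 LlAAHh=4 LlAaHH=8 LlAaHh=8 LlaaHH=4 LlaaHh=4 llAAHH=2 llAAHh=2 llAaHH=4 llAaHh=4 llaaHH=2 llaaHh=2
llaaHh hits 2/64; gcd=2; 2÷2/64÷2 = 1/32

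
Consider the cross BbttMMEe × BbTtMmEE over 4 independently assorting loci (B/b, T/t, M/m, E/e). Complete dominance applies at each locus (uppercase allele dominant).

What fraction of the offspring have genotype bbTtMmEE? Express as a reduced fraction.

BbttMMEe gametes: BtME×4, BtMe×4, btME×4, btMe×4
BbTtMmEE gametes: BTME×2, BTmE×2, BtME×2, BtmE×2, bTME×2, bTmE×2, btME×2, btmE×2
BbttMMEe×BbTtMmEE grid (16·16=256): BBTtMMEE=8 BBTtMMEe=8 BBTtMmEE=8 BBTtMmEe=8 BBttMMEE=8 BBttMMEe=8 BBttMmEE=8 BBttMmEe=8 BbTtMMEE=16 BbTtMMEe=16 BbTtMmEE=16 BbTtMmEe=16 BbttMMEE=16 BbttMMEe=16 BbttMmEE=16 BbttMmEe=16 bbTtMMEE=8 bbTtMMEe=8 bbTtMmEE=8 bbTtMmEe=8 bbttMMEE=8 bbttMMEe=8 bbttMmEE=8 bbttMmEe=8
bbTtMmEE hits 8/256; gcd=8; 8÷8/256÷8 = 1/32

P(bbTtMmEE) = 1/32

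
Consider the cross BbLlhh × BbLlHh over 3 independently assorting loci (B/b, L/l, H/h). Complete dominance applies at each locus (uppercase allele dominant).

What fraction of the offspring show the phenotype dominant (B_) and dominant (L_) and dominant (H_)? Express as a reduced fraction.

P(B_ L_ H_) = 9/32

BbLlhh gametes: BLh×2, Blh×2, bLh×2, blh×2
BbLlHh gametes: BLH×1, BLh×1, BlH×1, Blh×1, bLH×1, bLh×1, blH×1, blh×1
BbLlhh×BbLlHh grid (8·8=64): BBLLHh=2 BBLLhh=2 BBLlHh=4 BBLlhh=4 BBllHh=2 BBllhh=2 BbLLHh=4 BbLLhh=4 BbLlHh=8 BbLlhh=8 BbllHh=4 Bbllhh=4 bbLLHh=2 bbLLhh=2 bbLlHh=4 bbLlhh=4 bbllHh=2 bbllhh=2
B_ L_ H_ hits 18/64; gcd=2; 18÷2/64÷2 = 9/32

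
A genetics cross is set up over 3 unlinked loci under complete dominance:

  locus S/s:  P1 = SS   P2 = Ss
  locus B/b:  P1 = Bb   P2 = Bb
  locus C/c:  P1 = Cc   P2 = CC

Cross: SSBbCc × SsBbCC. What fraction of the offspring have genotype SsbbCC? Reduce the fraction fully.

P(SsbbCC) = 1/16

SSBbCc gametes: SBC×2, SBc×2, SbC×2, Sbc×2
SsBbCC gametes: SBC×2, SbC×2, sBC×2, sbC×2
SSBbCc×SsBbCC grid (8·8=64): SSBBCC=4 SSBBCc=4 SSBbCC=8 SSBbCc=8 SSbbCC=4 SSbbCc=4 SsBBCC=4 SsBBCc=4 SsBbCC=8 SsBbCc=8 SsbbCC=4 SsbbCc=4
SsbbCC hits 4/64; gcd=4; 4÷4/64÷4 = 1/16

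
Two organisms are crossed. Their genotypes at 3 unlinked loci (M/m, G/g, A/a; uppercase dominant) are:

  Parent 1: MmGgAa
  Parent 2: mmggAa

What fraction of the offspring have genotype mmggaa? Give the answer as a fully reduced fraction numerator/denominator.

P(mmggaa) = 1/16

MmGgAa gametes: MGA×1, MGa×1, MgA×1, Mga×1, mGA×1, mGa×1, mgA×1, mga×1
mmggAa gametes: mgA×4, mga×4
MmGgAa×mmggAa grid (8·8=64): MmGgAA=4 MmGgAa=8 MmGgaa=4 MmggAA=4 MmggAa=8 Mmggaa=4 mmGgAA=4 mmGgAa=8 mmGgaa=4 mmggAA=4 mmggAa=8 mmggaa=4
mmggaa hits 4/64; gcd=4; 4÷4/64÷4 = 1/16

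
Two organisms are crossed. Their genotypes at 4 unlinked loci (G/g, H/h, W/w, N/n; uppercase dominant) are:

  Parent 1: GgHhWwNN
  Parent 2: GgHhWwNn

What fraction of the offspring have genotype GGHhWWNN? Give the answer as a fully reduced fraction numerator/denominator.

GgHhWwNN gametes: GHWN×2, GHwN×2, GhWN×2, GhwN×2, gHWN×2, gHwN×2, ghWN×2, ghwN×2
GgHhWwNn gametes: GHWN×1, GHWn×1, GHwN×1, GHwn×1, GhWN×1, GhWn×1, GhwN×1, Ghwn×1, gHWN×1, gHWn×1, gHwN×1, gHwn×1, ghWN×1, ghWn×1, ghwN×1, ghwn×1
GgHhWwNN×GgHhWwNn grid (16·16=256): GGHHWWNN=2 GGHHWWNn=2 GGHHWwNN=4 GGHHWwNn=4 GGHHwwNN=2 GGHHwwNn=2 GGHhWWNN=4 GGHhWWNn=4 GGHhWwNN=8 GGHhWwNn=8 GGHhwwNN=4 GGHhwwNn=4 GGhhWWNN=2 GGhhWWNn=2 GGhhWwNN=4 GGhhWwNn=4 GGhhwwNN=2 GGhhwwNn=2 GgHHWWNN=4 GgHHWWNn=4 GgHHWwNN=8 GgHHWwNn=8 GgHHwwNN=4 GgHHwwNn=4 GgHhWWNN=8 GgHhWWNn=8 GgHhWwNN=16 GgHhWwNn=16 GgHhwwNN=8 GgHhwwNn=8 GghhWWNN=4 GghhWWNn=4 GghhWwNN=8 GghhWwNn=8 GghhwwNN=4 GghhwwNn=4 ggHHWWNN=2 ggHHWWNn=2 ggHHWwNN=4 ggHHWwNn=4 ggHHwwNN=2 ggHHwwNn=2 ggHhWWNN=4 ggHhWWNn=4 ggHhWwNN=8 ggHhWwNn=8 ggHhwwNN=4 ggHhwwNn=4 gghhWWNN=2 gghhWWNn=2 gghhWwNN=4 gghhWwNn=4 gghhwwNN=2 gghhwwNn=2
GGHhWWNN hits 4/256; gcd=4; 4÷4/256÷4 = 1/64

P(GGHhWWNN) = 1/64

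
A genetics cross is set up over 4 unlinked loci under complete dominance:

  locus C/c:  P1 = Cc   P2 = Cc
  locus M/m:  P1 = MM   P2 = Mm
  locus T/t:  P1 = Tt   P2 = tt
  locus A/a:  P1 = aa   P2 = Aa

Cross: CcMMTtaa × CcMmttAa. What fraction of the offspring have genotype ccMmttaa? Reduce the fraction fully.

P(ccMmttaa) = 1/32

CcMMTtaa gametes: CMTa×4, CMta×4, cMTa×4, cMta×4
CcMmttAa gametes: CMtA×2, CMta×2, CmtA×2, Cmta×2, cMtA×2, cMta×2, cmtA×2, cmta×2
CcMMTtaa×CcMmttAa grid (16·16=256): CCMMTtAa=8 CCMMTtaa=8 CCMMttAa=8 CCMMttaa=8 CCMmTtAa=8 CCMmTtaa=8 CCMmttAa=8 CCMmttaa=8 CcMMTtAa=16 CcMMTtaa=16 CcMMttAa=16 CcMMttaa=16 CcMmTtAa=16 CcMmTtaa=16 CcMmttAa=16 CcMmttaa=16 ccMMTtAa=8 ccMMTtaa=8 ccMMttAa=8 ccMMttaa=8 ccMmTtAa=8 ccMmTtaa=8 ccMmttAa=8 ccMmttaa=8
ccMmttaa hits 8/256; gcd=8; 8÷8/256÷8 = 1/32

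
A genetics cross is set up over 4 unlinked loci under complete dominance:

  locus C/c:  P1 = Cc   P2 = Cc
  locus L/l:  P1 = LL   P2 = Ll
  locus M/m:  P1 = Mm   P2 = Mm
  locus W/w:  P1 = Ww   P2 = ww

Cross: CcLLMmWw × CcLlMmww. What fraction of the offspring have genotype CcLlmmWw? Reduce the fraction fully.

P(CcLlmmWw) = 1/32

CcLLMmWw gametes: CLMW×2, CLMw×2, CLmW×2, CLmw×2, cLMW×2, cLMw×2, cLmW×2, cLmw×2
CcLlMmww gametes: CLMw×2, CLmw×2, ClMw×2, Clmw×2, cLMw×2, cLmw×2, clMw×2, clmw×2
CcLLMmWw×CcLlMmww grid (16·16=256): CCLLMMWw=4 CCLLMMww=4 CCLLMmWw=8 CCLLMmww=8 CCLLmmWw=4 CCLLmmww=4 CCLlMMWw=4 CCLlMMww=4 CCLlMmWw=8 CCLlMmww=8 CCLlmmWw=4 CCLlmmww=4 CcLLMMWw=8 CcLLMMww=8 CcLLMmWw=16 CcLLMmww=16 CcLLmmWw=8 CcLLmmww=8 CcLlMMWw=8 CcLlMMww=8 CcLlMmWw=16 CcLlMmww=16 CcLlmmWw=8 CcLlmmww=8 ccLLMMWw=4 ccLLMMww=4 ccLLMmWw=8 ccLLMmww=8 ccLLmmWw=4 ccLLmmww=4 ccLlMMWw=4 ccLlMMww=4 ccLlMmWw=8 ccLlMmww=8 ccLlmmWw=4 ccLlmmww=4
CcLlmmWw hits 8/256; gcd=8; 8÷8/256÷8 = 1/32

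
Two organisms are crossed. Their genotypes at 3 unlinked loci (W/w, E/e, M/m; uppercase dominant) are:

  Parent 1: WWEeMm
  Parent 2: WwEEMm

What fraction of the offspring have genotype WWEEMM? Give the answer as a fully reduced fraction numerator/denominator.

WWEeMm gametes: WEM×2, WEm×2, WeM×2, Wem×2
WwEEMm gametes: WEM×2, WEm×2, wEM×2, wEm×2
WWEeMm×WwEEMm grid (8·8=64): WWEEMM=4 WWEEMm=8 WWEEmm=4 WWEeMM=4 WWEeMm=8 WWEemm=4 WwEEMM=4 WwEEMm=8 WwEEmm=4 WwEeMM=4 WwEeMm=8 WwEemm=4
WWEEMM hits 4/64; gcd=4; 4÷4/64÷4 = 1/16

P(WWEEMM) = 1/16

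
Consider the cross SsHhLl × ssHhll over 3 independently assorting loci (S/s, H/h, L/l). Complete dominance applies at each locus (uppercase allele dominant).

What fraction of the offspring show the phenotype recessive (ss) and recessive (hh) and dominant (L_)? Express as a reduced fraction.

SsHhLl gametes: SHL×1, SHl×1, ShL×1, Shl×1, sHL×1, sHl×1, shL×1, shl×1
ssHhll gametes: sHl×4, shl×4
SsHhLl×ssHhll grid (8·8=64): SsHHLl=4 SsHHll=4 SsHhLl=8 SsHhll=8 SshhLl=4 Sshhll=4 ssHHLl=4 ssHHll=4 ssHhLl=8 ssHhll=8 sshhLl=4 sshhll=4
ss hh L_ hits 4/64; gcd=4; 4÷4/64÷4 = 1/16

P(ss hh L_) = 1/16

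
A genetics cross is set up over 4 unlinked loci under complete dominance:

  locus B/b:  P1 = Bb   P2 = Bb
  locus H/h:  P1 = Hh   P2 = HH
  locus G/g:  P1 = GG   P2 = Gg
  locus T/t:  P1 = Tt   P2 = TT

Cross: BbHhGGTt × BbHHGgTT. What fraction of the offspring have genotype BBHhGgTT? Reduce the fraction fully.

BbHhGGTt gametes: BHGT×2, BHGt×2, BhGT×2, BhGt×2, bHGT×2, bHGt×2, bhGT×2, bhGt×2
BbHHGgTT gametes: BHGT×4, BHgT×4, bHGT×4, bHgT×4
BbHhGGTt×BbHHGgTT grid (16·16=256): BBHHGGTT=8 BBHHGGTt=8 BBHHGgTT=8 BBHHGgTt=8 BBHhGGTT=8 BBHhGGTt=8 BBHhGgTT=8 BBHhGgTt=8 BbHHGGTT=16 BbHHGGTt=16 BbHHGgTT=16 BbHHGgTt=16 BbHhGGTT=16 BbHhGGTt=16 BbHhGgTT=16 BbHhGgTt=16 bbHHGGTT=8 bbHHGGTt=8 bbHHGgTT=8 bbHHGgTt=8 bbHhGGTT=8 bbHhGGTt=8 bbHhGgTT=8 bbHhGgTt=8
BBHhGgTT hits 8/256; gcd=8; 8÷8/256÷8 = 1/32

P(BBHhGgTT) = 1/32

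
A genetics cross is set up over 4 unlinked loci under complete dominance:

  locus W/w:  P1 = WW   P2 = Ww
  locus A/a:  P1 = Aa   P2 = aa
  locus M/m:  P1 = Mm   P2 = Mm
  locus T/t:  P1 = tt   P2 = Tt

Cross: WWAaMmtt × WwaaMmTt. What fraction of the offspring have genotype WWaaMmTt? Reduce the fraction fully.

WWAaMmtt gametes: WAMt×4, WAmt×4, WaMt×4, Wamt×4
WwaaMmTt gametes: WaMT×2, WaMt×2, WamT×2, Wamt×2, waMT×2, waMt×2, wamT×2, wamt×2
WWAaMmtt×WwaaMmTt grid (16·16=256): WWAaMMTt=8 WWAaMMtt=8 WWAaMmTt=16 WWAaMmtt=16 WWAammTt=8 WWAammtt=8 WWaaMMTt=8 WWaaMMtt=8 WWaaMmTt=16 WWaaMmtt=16 WWaammTt=8 WWaammtt=8 WwAaMMTt=8 WwAaMMtt=8 WwAaMmTt=16 WwAaMmtt=16 WwAammTt=8 WwAammtt=8 WwaaMMTt=8 WwaaMMtt=8 WwaaMmTt=16 WwaaMmtt=16 WwaammTt=8 Wwaammtt=8
WWaaMmTt hits 16/256; gcd=16; 16÷16/256÷16 = 1/16

P(WWaaMmTt) = 1/16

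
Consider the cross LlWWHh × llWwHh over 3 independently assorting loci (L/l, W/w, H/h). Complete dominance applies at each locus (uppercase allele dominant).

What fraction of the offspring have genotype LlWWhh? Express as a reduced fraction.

LlWWHh gametes: LWH×2, LWh×2, lWH×2, lWh×2
llWwHh gametes: lWH×2, lWh×2, lwH×2, lwh×2
LlWWHh×llWwHh grid (8·8=64): LlWWHH=4 LlWWHh=8 LlWWhh=4 LlWwHH=4 LlWwHh=8 LlWwhh=4 llWWHH=4 llWWHh=8 llWWhh=4 llWwHH=4 llWwHh=8 llWwhh=4
LlWWhh hits 4/64; gcd=4; 4÷4/64÷4 = 1/16

P(LlWWhh) = 1/16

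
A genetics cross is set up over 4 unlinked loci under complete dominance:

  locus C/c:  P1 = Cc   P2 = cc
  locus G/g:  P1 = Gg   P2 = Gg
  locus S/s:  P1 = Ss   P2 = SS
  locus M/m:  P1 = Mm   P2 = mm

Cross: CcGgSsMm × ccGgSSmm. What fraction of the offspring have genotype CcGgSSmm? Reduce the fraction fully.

P(CcGgSSmm) = 1/16

CcGgSsMm gametes: CGSM×1, CGSm×1, CGsM×1, CGsm×1, CgSM×1, CgSm×1, CgsM×1, Cgsm×1, cGSM×1, cGSm×1, cGsM×1, cGsm×1, cgSM×1, cgSm×1, cgsM×1, cgsm×1
ccGgSSmm gametes: cGSm×8, cgSm×8
CcGgSsMm×ccGgSSmm grid (16·16=256): CcGGSSMm=8 CcGGSSmm=8 CcGGSsMm=8 CcGGSsmm=8 CcGgSSMm=16 CcGgSSmm=16 CcGgSsMm=16 CcGgSsmm=16 CcggSSMm=8 CcggSSmm=8 CcggSsMm=8 CcggSsmm=8 ccGGSSMm=8 ccGGSSmm=8 ccGGSsMm=8 ccGGSsmm=8 ccGgSSMm=16 ccGgSSmm=16 ccGgSsMm=16 ccGgSsmm=16 ccggSSMm=8 ccggSSmm=8 ccggSsMm=8 ccggSsmm=8
CcGgSSmm hits 16/256; gcd=16; 16÷16/256÷16 = 1/16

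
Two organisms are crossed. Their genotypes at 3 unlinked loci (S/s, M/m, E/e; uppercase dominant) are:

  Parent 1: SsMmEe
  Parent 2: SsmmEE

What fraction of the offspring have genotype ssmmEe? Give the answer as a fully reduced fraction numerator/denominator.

P(ssmmEe) = 1/16

SsMmEe gametes: SME×1, SMe×1, SmE×1, Sme×1, sME×1, sMe×1, smE×1, sme×1
SsmmEE gametes: SmE×4, smE×4
SsMmEe×SsmmEE grid (8·8=64): SSMmEE=4 SSMmEe=4 SSmmEE=4 SSmmEe=4 SsMmEE=8 SsMmEe=8 SsmmEE=8 SsmmEe=8 ssMmEE=4 ssMmEe=4 ssmmEE=4 ssmmEe=4
ssmmEe hits 4/64; gcd=4; 4÷4/64÷4 = 1/16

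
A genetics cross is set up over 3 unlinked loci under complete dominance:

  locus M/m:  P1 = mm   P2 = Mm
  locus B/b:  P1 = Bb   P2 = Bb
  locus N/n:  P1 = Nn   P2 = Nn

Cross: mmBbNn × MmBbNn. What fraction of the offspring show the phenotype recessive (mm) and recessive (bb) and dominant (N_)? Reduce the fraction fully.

mmBbNn gametes: mBN×2, mBn×2, mbN×2, mbn×2
MmBbNn gametes: MBN×1, MBn×1, MbN×1, Mbn×1, mBN×1, mBn×1, mbN×1, mbn×1
mmBbNn×MmBbNn grid (8·8=64): MmBBNN=2 MmBBNn=4 MmBBnn=2 MmBbNN=4 MmBbNn=8 MmBbnn=4 MmbbNN=2 MmbbNn=4 Mmbbnn=2 mmBBNN=2 mmBBNn=4 mmBBnn=2 mmBbNN=4 mmBbNn=8 mmBbnn=4 mmbbNN=2 mmbbNn=4 mmbbnn=2
mm bb N_ hits 6/64; gcd=2; 6÷2/64÷2 = 3/32

P(mm bb N_) = 3/32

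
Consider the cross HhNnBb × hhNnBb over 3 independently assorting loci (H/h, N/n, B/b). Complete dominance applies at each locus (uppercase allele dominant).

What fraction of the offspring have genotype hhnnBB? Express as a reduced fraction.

P(hhnnBB) = 1/32

HhNnBb gametes: HNB×1, HNb×1, HnB×1, Hnb×1, hNB×1, hNb×1, hnB×1, hnb×1
hhNnBb gametes: hNB×2, hNb×2, hnB×2, hnb×2
HhNnBb×hhNnBb grid (8·8=64): HhNNBB=2 HhNNBb=4 HhNNbb=2 HhNnBB=4 HhNnBb=8 HhNnbb=4 HhnnBB=2 HhnnBb=4 Hhnnbb=2 hhNNBB=2 hhNNBb=4 hhNNbb=2 hhNnBB=4 hhNnBb=8 hhNnbb=4 hhnnBB=2 hhnnBb=4 hhnnbb=2
hhnnBB hits 2/64; gcd=2; 2÷2/64÷2 = 1/32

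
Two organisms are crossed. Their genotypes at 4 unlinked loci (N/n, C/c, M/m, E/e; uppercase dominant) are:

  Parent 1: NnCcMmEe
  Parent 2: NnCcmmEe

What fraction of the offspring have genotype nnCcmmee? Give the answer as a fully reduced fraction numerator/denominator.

NnCcMmEe gametes: NCME×1, NCMe×1, NCmE×1, NCme×1, NcME×1, NcMe×1, NcmE×1, Ncme×1, nCME×1, nCMe×1, nCmE×1, nCme×1, ncME×1, ncMe×1, ncmE×1, ncme×1
NnCcmmEe gametes: NCmE×2, NCme×2, NcmE×2, Ncme×2, nCmE×2, nCme×2, ncmE×2, ncme×2
NnCcMmEe×NnCcmmEe grid (16·16=256): NNCCMmEE=2 NNCCMmEe=4 NNCCMmee=2 NNCCmmEE=2 NNCCmmEe=4 NNCCmmee=2 NNCcMmEE=4 NNCcMmEe=8 NNCcMmee=4 NNCcmmEE=4 NNCcmmEe=8 NNCcmmee=4 NNccMmEE=2 NNccMmEe=4 NNccMmee=2 NNccmmEE=2 NNccmmEe=4 NNccmmee=2 NnCCMmEE=4 NnCCMmEe=8 NnCCMmee=4 NnCCmmEE=4 NnCCmmEe=8 NnCCmmee=4 NnCcMmEE=8 NnCcMmEe=16 NnCcMmee=8 NnCcmmEE=8 NnCcmmEe=16 NnCcmmee=8 NnccMmEE=4 NnccMmEe=8 NnccMmee=4 NnccmmEE=4 NnccmmEe=8 Nnccmmee=4 nnCCMmEE=2 nnCCMmEe=4 nnCCMmee=2 nnCCmmEE=2 nnCCmmEe=4 nnCCmmee=2 nnCcMmEE=4 nnCcMmEe=8 nnCcMmee=4 nnCcmmEE=4 nnCcmmEe=8 nnCcmmee=4 nnccMmEE=2 nnccMmEe=4 nnccMmee=2 nnccmmEE=2 nnccmmEe=4 nnccmmee=2
nnCcmmee hits 4/256; gcd=4; 4÷4/256÷4 = 1/64

P(nnCcmmee) = 1/64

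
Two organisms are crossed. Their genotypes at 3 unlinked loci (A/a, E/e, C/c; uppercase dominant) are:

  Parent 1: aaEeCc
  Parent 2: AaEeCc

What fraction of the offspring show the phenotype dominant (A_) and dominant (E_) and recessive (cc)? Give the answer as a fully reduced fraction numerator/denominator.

aaEeCc gametes: aEC×2, aEc×2, aeC×2, aec×2
AaEeCc gametes: AEC×1, AEc×1, AeC×1, Aec×1, aEC×1, aEc×1, aeC×1, aec×1
aaEeCc×AaEeCc grid (8·8=64): AaEECC=2 AaEECc=4 AaEEcc=2 AaEeCC=4 AaEeCc=8 AaEecc=4 AaeeCC=2 AaeeCc=4 Aaeecc=2 aaEECC=2 aaEECc=4 aaEEcc=2 aaEeCC=4 aaEeCc=8 aaEecc=4 aaeeCC=2 aaeeCc=4 aaeecc=2
A_ E_ cc hits 6/64; gcd=2; 6÷2/64÷2 = 3/32

P(A_ E_ cc) = 3/32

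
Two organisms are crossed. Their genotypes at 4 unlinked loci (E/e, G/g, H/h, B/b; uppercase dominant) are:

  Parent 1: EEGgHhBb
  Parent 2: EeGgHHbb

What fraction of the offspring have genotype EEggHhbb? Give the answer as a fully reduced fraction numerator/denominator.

EEGgHhBb gametes: EGHB×2, EGHb×2, EGhB×2, EGhb×2, EgHB×2, EgHb×2, EghB×2, Eghb×2
EeGgHHbb gametes: EGHb×4, EgHb×4, eGHb×4, egHb×4
EEGgHhBb×EeGgHHbb grid (16·16=256): EEGGHHBb=8 EEGGHHbb=8 EEGGHhBb=8 EEGGHhbb=8 EEGgHHBb=16 EEGgHHbb=16 EEGgHhBb=16 EEGgHhbb=16 EEggHHBb=8 EEggHHbb=8 EEggHhBb=8 EEggHhbb=8 EeGGHHBb=8 EeGGHHbb=8 EeGGHhBb=8 EeGGHhbb=8 EeGgHHBb=16 EeGgHHbb=16 EeGgHhBb=16 EeGgHhbb=16 EeggHHBb=8 EeggHHbb=8 EeggHhBb=8 EeggHhbb=8
EEggHhbb hits 8/256; gcd=8; 8÷8/256÷8 = 1/32

P(EEggHhbb) = 1/32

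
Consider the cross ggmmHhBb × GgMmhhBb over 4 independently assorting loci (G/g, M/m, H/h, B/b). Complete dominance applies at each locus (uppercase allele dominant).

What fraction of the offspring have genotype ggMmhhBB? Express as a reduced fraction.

ggmmHhBb gametes: gmHB×4, gmHb×4, gmhB×4, gmhb×4
GgMmhhBb gametes: GMhB×2, GMhb×2, GmhB×2, Gmhb×2, gMhB×2, gMhb×2, gmhB×2, gmhb×2
ggmmHhBb×GgMmhhBb grid (16·16=256): GgMmHhBB=8 GgMmHhBb=16 GgMmHhbb=8 GgMmhhBB=8 GgMmhhBb=16 GgMmhhbb=8 GgmmHhBB=8 GgmmHhBb=16 GgmmHhbb=8 GgmmhhBB=8 GgmmhhBb=16 Ggmmhhbb=8 ggMmHhBB=8 ggMmHhBb=16 ggMmHhbb=8 ggMmhhBB=8 ggMmhhBb=16 ggMmhhbb=8 ggmmHhBB=8 ggmmHhBb=16 ggmmHhbb=8 ggmmhhBB=8 ggmmhhBb=16 ggmmhhbb=8
ggMmhhBB hits 8/256; gcd=8; 8÷8/256÷8 = 1/32

P(ggMmhhBB) = 1/32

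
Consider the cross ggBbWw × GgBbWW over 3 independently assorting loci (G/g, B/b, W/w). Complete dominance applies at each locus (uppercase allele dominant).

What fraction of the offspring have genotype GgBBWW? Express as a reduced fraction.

ggBbWw gametes: gBW×2, gBw×2, gbW×2, gbw×2
GgBbWW gametes: GBW×2, GbW×2, gBW×2, gbW×2
ggBbWw×GgBbWW grid (8·8=64): GgBBWW=4 GgBBWw=4 GgBbWW=8 GgBbWw=8 GgbbWW=4 GgbbWw=4 ggBBWW=4 ggBBWw=4 ggBbWW=8 ggBbWw=8 ggbbWW=4 ggbbWw=4
GgBBWW hits 4/64; gcd=4; 4÷4/64÷4 = 1/16

P(GgBBWW) = 1/16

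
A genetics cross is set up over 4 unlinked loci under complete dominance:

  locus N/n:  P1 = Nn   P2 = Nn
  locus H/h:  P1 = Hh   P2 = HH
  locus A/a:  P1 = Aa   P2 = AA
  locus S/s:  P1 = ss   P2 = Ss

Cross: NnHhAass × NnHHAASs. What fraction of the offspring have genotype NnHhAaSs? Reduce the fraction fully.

NnHhAass gametes: NHAs×2, NHas×2, NhAs×2, Nhas×2, nHAs×2, nHas×2, nhAs×2, nhas×2
NnHHAASs gametes: NHAS×4, NHAs×4, nHAS×4, nHAs×4
NnHhAass×NnHHAASs grid (16·16=256): NNHHAASs=8 NNHHAAss=8 NNHHAaSs=8 NNHHAass=8 NNHhAASs=8 NNHhAAss=8 NNHhAaSs=8 NNHhAass=8 NnHHAASs=16 NnHHAAss=16 NnHHAaSs=16 NnHHAass=16 NnHhAASs=16 NnHhAAss=16 NnHhAaSs=16 NnHhAass=16 nnHHAASs=8 nnHHAAss=8 nnHHAaSs=8 nnHHAass=8 nnHhAASs=8 nnHhAAss=8 nnHhAaSs=8 nnHhAass=8
NnHhAaSs hits 16/256; gcd=16; 16÷16/256÷16 = 1/16

P(NnHhAaSs) = 1/16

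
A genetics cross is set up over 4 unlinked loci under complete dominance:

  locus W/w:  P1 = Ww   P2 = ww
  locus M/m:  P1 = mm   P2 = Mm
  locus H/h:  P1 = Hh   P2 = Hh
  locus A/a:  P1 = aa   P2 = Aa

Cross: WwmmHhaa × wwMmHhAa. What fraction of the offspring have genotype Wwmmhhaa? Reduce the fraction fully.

WwmmHhaa gametes: WmHa×4, Wmha×4, wmHa×4, wmha×4
wwMmHhAa gametes: wMHA×2, wMHa×2, wMhA×2, wMha×2, wmHA×2, wmHa×2, wmhA×2, wmha×2
WwmmHhaa×wwMmHhAa grid (16·16=256): WwMmHHAa=8 WwMmHHaa=8 WwMmHhAa=16 WwMmHhaa=16 WwMmhhAa=8 WwMmhhaa=8 WwmmHHAa=8 WwmmHHaa=8 WwmmHhAa=16 WwmmHhaa=16 WwmmhhAa=8 Wwmmhhaa=8 wwMmHHAa=8 wwMmHHaa=8 wwMmHhAa=16 wwMmHhaa=16 wwMmhhAa=8 wwMmhhaa=8 wwmmHHAa=8 wwmmHHaa=8 wwmmHhAa=16 wwmmHhaa=16 wwmmhhAa=8 wwmmhhaa=8
Wwmmhhaa hits 8/256; gcd=8; 8÷8/256÷8 = 1/32

P(Wwmmhhaa) = 1/32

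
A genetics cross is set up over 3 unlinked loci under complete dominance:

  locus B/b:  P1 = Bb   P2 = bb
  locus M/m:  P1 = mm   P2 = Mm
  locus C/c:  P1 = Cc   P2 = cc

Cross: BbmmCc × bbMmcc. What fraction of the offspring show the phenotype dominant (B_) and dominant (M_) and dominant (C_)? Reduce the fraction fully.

BbmmCc gametes: BmC×2, Bmc×2, bmC×2, bmc×2
bbMmcc gametes: bMc×4, bmc×4
BbmmCc×bbMmcc grid (8·8=64): BbMmCc=8 BbMmcc=8 BbmmCc=8 Bbmmcc=8 bbMmCc=8 bbMmcc=8 bbmmCc=8 bbmmcc=8
B_ M_ C_ hits 8/64; gcd=8; 8÷8/64÷8 = 1/8

P(B_ M_ C_) = 1/8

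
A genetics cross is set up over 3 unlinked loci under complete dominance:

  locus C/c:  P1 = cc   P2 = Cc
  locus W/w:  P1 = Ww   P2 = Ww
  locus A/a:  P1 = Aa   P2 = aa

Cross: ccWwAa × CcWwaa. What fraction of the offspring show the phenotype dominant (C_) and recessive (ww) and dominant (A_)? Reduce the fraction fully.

ccWwAa gametes: cWA×2, cWa×2, cwA×2, cwa×2
CcWwaa gametes: CWa×2, Cwa×2, cWa×2, cwa×2
ccWwAa×CcWwaa grid (8·8=64): CcWWAa=4 CcWWaa=4 CcWwAa=8 CcWwaa=8 CcwwAa=4 Ccwwaa=4 ccWWAa=4 ccWWaa=4 ccWwAa=8 ccWwaa=8 ccwwAa=4 ccwwaa=4
C_ ww A_ hits 4/64; gcd=4; 4÷4/64÷4 = 1/16

P(C_ ww A_) = 1/16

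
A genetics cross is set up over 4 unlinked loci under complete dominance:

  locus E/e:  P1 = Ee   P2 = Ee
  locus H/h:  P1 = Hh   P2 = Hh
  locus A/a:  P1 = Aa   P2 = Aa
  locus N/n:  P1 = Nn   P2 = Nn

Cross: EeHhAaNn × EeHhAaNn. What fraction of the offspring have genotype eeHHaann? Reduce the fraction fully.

EeHhAaNn gametes: EHAN×1, EHAn×1, EHaN×1, EHan×1, EhAN×1, EhAn×1, EhaN×1, Ehan×1, eHAN×1, eHAn×1, eHaN×1, eHan×1, ehAN×1, ehAn×1, ehaN×1, ehan×1
EeHhAaNn gametes: EHAN×1, EHAn×1, EHaN×1, EHan×1, EhAN×1, EhAn×1, EhaN×1, Ehan×1, eHAN×1, eHAn×1, eHaN×1, eHan×1, ehAN×1, ehAn×1, ehaN×1, ehan×1
EeHhAaNn×EeHhAaNn grid (16·16=256): EEHHAANN=1 EEHHAANn=2 EEHHAAnn=1 EEHHAaNN=2 EEHHAaNn=4 EEHHAann=2 EEHHaaNN=1 EEHHaaNn=2 EEHHaann=1 EEHhAANN=2 EEHhAANn=4 EEHhAAnn=2 EEHhAaNN=4 EEHhAaNn=8 EEHhAann=4 EEHhaaNN=2 EEHhaaNn=4 EEHhaann=2 EEhhAANN=1 EEhhAANn=2 EEhhAAnn=1 EEhhAaNN=2 EEhhAaNn=4 EEhhAann=2 EEhhaaNN=1 EEhhaaNn=2 EEhhaann=1 EeHHAANN=2 EeHHAANn=4 EeHHAAnn=2 EeHHAaNN=4 EeHHAaNn=8 EeHHAann=4 EeHHaaNN=2 EeHHaaNn=4 EeHHaann=2 EeHhAANN=4 EeHhAANn=8 EeHhAAnn=4 EeHhAaNN=8 EeHhAaNn=16 EeHhAann=8 EeHhaaNN=4 EeHhaaNn=8 EeHhaann=4 EehhAANN=2 EehhAANn=4 EehhAAnn=2 EehhAaNN=4 EehhAaNn=8 EehhAann=4 EehhaaNN=2 EehhaaNn=4 Eehhaann=2 eeHHAANN=1 eeHHAANn=2 eeHHAAnn=1 eeHHAaNN=2 eeHHAaNn=4 eeHHAann=2 eeHHaaNN=1 eeHHaaNn=2 eeHHaann=1 eeHhAANN=2 eeHhAANn=4 eeHhAAnn=2 eeHhAaNN=4 eeHhAaNn=8 eeHhAann=4 eeHhaaNN=2 eeHhaaNn=4 eeHhaann=2 eehhAANN=1 eehhAANn=2 eehhAAnn=1 eehhAaNN=2 eehhAaNn=4 eehhAann=2 eehhaaNN=1 eehhaaNn=2 eehhaann=1
eeHHaann hits 1/256; gcd=1; 1÷1/256÷1 = 1/256

P(eeHHaann) = 1/256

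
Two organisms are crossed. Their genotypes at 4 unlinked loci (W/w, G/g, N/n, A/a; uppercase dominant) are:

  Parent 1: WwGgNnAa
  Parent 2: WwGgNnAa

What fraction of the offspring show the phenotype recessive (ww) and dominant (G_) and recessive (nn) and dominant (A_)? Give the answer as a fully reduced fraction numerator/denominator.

P(ww G_ nn A_) = 9/256

WwGgNnAa gametes: WGNA×1, WGNa×1, WGnA×1, WGna×1, WgNA×1, WgNa×1, WgnA×1, Wgna×1, wGNA×1, wGNa×1, wGnA×1, wGna×1, wgNA×1, wgNa×1, wgnA×1, wgna×1
WwGgNnAa gametes: WGNA×1, WGNa×1, WGnA×1, WGna×1, WgNA×1, WgNa×1, WgnA×1, Wgna×1, wGNA×1, wGNa×1, wGnA×1, wGna×1, wgNA×1, wgNa×1, wgnA×1, wgna×1
WwGgNnAa×WwGgNnAa grid (16·16=256): WWGGNNAA=1 WWGGNNAa=2 WWGGNNaa=1 WWGGNnAA=2 WWGGNnAa=4 WWGGNnaa=2 WWGGnnAA=1 WWGGnnAa=2 WWGGnnaa=1 WWGgNNAA=2 WWGgNNAa=4 WWGgNNaa=2 WWGgNnAA=4 WWGgNnAa=8 WWGgNnaa=4 WWGgnnAA=2 WWGgnnAa=4 WWGgnnaa=2 WWggNNAA=1 WWggNNAa=2 WWggNNaa=1 WWggNnAA=2 WWggNnAa=4 WWggNnaa=2 WWggnnAA=1 WWggnnAa=2 WWggnnaa=1 WwGGNNAA=2 WwGGNNAa=4 WwGGNNaa=2 WwGGNnAA=4 WwGGNnAa=8 WwGGNnaa=4 WwGGnnAA=2 WwGGnnAa=4 WwGGnnaa=2 WwGgNNAA=4 WwGgNNAa=8 WwGgNNaa=4 WwGgNnAA=8 WwGgNnAa=16 WwGgNnaa=8 WwGgnnAA=4 WwGgnnAa=8 WwGgnnaa=4 WwggNNAA=2 WwggNNAa=4 WwggNNaa=2 WwggNnAA=4 WwggNnAa=8 WwggNnaa=4 WwggnnAA=2 WwggnnAa=4 Wwggnnaa=2 wwGGNNAA=1 wwGGNNAa=2 wwGGNNaa=1 wwGGNnAA=2 wwGGNnAa=4 wwGGNnaa=2 wwGGnnAA=1 wwGGnnAa=2 wwGGnnaa=1 wwGgNNAA=2 wwGgNNAa=4 wwGgNNaa=2 wwGgNnAA=4 wwGgNnAa=8 wwGgNnaa=4 wwGgnnAA=2 wwGgnnAa=4 wwGgnnaa=2 wwggNNAA=1 wwggNNAa=2 wwggNNaa=1 wwggNnAA=2 wwggNnAa=4 wwggNnaa=2 wwggnnAA=1 wwggnnAa=2 wwggnnaa=1
ww G_ nn A_ hits 9/256; gcd=1; 9÷1/256÷1 = 9/256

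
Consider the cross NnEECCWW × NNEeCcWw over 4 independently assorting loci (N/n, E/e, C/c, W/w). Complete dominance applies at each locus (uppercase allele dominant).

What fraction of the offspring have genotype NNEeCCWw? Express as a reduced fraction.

NnEECCWW gametes: NECW×8, nECW×8
NNEeCcWw gametes: NECW×2, NECw×2, NEcW×2, NEcw×2, NeCW×2, NeCw×2, NecW×2, Necw×2
NnEECCWW×NNEeCcWw grid (16·16=256): NNEECCWW=16 NNEECCWw=16 NNEECcWW=16 NNEECcWw=16 NNEeCCWW=16 NNEeCCWw=16 NNEeCcWW=16 NNEeCcWw=16 NnEECCWW=16 NnEECCWw=16 NnEECcWW=16 NnEECcWw=16 NnEeCCWW=16 NnEeCCWw=16 NnEeCcWW=16 NnEeCcWw=16
NNEeCCWw hits 16/256; gcd=16; 16÷16/256÷16 = 1/16

P(NNEeCCWw) = 1/16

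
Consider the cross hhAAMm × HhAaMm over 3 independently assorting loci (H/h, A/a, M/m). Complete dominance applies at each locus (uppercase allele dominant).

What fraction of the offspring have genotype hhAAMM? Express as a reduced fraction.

hhAAMm gametes: hAM×4, hAm×4
HhAaMm gametes: HAM×1, HAm×1, HaM×1, Ham×1, hAM×1, hAm×1, haM×1, ham×1
hhAAMm×HhAaMm grid (8·8=64): HhAAMM=4 HhAAMm=8 HhAAmm=4 HhAaMM=4 HhAaMm=8 HhAamm=4 hhAAMM=4 hhAAMm=8 hhAAmm=4 hhAaMM=4 hhAaMm=8 hhAamm=4
hhAAMM hits 4/64; gcd=4; 4÷4/64÷4 = 1/16

P(hhAAMM) = 1/16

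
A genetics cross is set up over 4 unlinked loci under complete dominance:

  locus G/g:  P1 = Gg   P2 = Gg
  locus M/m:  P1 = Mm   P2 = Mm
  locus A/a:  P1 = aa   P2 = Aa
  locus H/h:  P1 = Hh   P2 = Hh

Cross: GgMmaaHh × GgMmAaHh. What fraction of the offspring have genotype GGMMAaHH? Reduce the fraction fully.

GgMmaaHh gametes: GMaH×2, GMah×2, GmaH×2, Gmah×2, gMaH×2, gMah×2, gmaH×2, gmah×2
GgMmAaHh gametes: GMAH×1, GMAh×1, GMaH×1, GMah×1, GmAH×1, GmAh×1, GmaH×1, Gmah×1, gMAH×1, gMAh×1, gMaH×1, gMah×1, gmAH×1, gmAh×1, gmaH×1, gmah×1
GgMmaaHh×GgMmAaHh grid (16·16=256): GGMMAaHH=2 GGMMAaHh=4 GGMMAahh=2 GGMMaaHH=2 GGMMaaHh=4 GGMMaahh=2 GGMmAaHH=4 GGMmAaHh=8 GGMmAahh=4 GGMmaaHH=4 GGMmaaHh=8 GGMmaahh=4 GGmmAaHH=2 GGmmAaHh=4 GGmmAahh=2 GGmmaaHH=2 GGmmaaHh=4 GGmmaahh=2 GgMMAaHH=4 GgMMAaHh=8 GgMMAahh=4 GgMMaaHH=4 GgMMaaHh=8 GgMMaahh=4 GgMmAaHH=8 GgMmAaHh=16 GgMmAahh=8 GgMmaaHH=8 GgMmaaHh=16 GgMmaahh=8 GgmmAaHH=4 GgmmAaHh=8 GgmmAahh=4 GgmmaaHH=4 GgmmaaHh=8 Ggmmaahh=4 ggMMAaHH=2 ggMMAaHh=4 ggMMAahh=2 ggMMaaHH=2 ggMMaaHh=4 ggMMaahh=2 ggMmAaHH=4 ggMmAaHh=8 ggMmAahh=4 ggMmaaHH=4 ggMmaaHh=8 ggMmaahh=4 ggmmAaHH=2 ggmmAaHh=4 ggmmAahh=2 ggmmaaHH=2 ggmmaaHh=4 ggmmaahh=2
GGMMAaHH hits 2/256; gcd=2; 2÷2/256÷2 = 1/128

P(GGMMAaHH) = 1/128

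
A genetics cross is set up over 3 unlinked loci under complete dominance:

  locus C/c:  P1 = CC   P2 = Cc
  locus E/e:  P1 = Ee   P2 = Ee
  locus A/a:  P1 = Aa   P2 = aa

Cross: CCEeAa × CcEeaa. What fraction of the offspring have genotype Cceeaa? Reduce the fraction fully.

CCEeAa gametes: CEA×2, CEa×2, CeA×2, Cea×2
CcEeaa gametes: CEa×2, Cea×2, cEa×2, cea×2
CCEeAa×CcEeaa grid (8·8=64): CCEEAa=4 CCEEaa=4 CCEeAa=8 CCEeaa=8 CCeeAa=4 CCeeaa=4 CcEEAa=4 CcEEaa=4 CcEeAa=8 CcEeaa=8 CceeAa=4 Cceeaa=4
Cceeaa hits 4/64; gcd=4; 4÷4/64÷4 = 1/16

P(Cceeaa) = 1/16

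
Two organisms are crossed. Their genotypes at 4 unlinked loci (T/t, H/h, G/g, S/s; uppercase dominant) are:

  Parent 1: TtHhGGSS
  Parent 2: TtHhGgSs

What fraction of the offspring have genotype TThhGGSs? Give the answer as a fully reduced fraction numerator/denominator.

TtHhGGSS gametes: THGS×4, ThGS×4, tHGS×4, thGS×4
TtHhGgSs gametes: THGS×1, THGs×1, THgS×1, THgs×1, ThGS×1, ThGs×1, ThgS×1, Thgs×1, tHGS×1, tHGs×1, tHgS×1, tHgs×1, thGS×1, thGs×1, thgS×1, thgs×1
TtHhGGSS×TtHhGgSs grid (16·16=256): TTHHGGSS=4 TTHHGGSs=4 TTHHGgSS=4 TTHHGgSs=4 TTHhGGSS=8 TTHhGGSs=8 TTHhGgSS=8 TTHhGgSs=8 TThhGGSS=4 TThhGGSs=4 TThhGgSS=4 TThhGgSs=4 TtHHGGSS=8 TtHHGGSs=8 TtHHGgSS=8 TtHHGgSs=8 TtHhGGSS=16 TtHhGGSs=16 TtHhGgSS=16 TtHhGgSs=16 TthhGGSS=8 TthhGGSs=8 TthhGgSS=8 TthhGgSs=8 ttHHGGSS=4 ttHHGGSs=4 ttHHGgSS=4 ttHHGgSs=4 ttHhGGSS=8 ttHhGGSs=8 ttHhGgSS=8 ttHhGgSs=8 tthhGGSS=4 tthhGGSs=4 tthhGgSS=4 tthhGgSs=4
TThhGGSs hits 4/256; gcd=4; 4÷4/256÷4 = 1/64

P(TThhGGSs) = 1/64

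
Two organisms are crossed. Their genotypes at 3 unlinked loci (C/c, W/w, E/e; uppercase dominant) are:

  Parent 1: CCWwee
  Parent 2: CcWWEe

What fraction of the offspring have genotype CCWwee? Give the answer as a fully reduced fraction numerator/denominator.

CCWwee gametes: CWe×4, Cwe×4
CcWWEe gametes: CWE×2, CWe×2, cWE×2, cWe×2
CCWwee×CcWWEe grid (8·8=64): CCWWEe=8 CCWWee=8 CCWwEe=8 CCWwee=8 CcWWEe=8 CcWWee=8 CcWwEe=8 CcWwee=8
CCWwee hits 8/64; gcd=8; 8÷8/64÷8 = 1/8

P(CCWwee) = 1/8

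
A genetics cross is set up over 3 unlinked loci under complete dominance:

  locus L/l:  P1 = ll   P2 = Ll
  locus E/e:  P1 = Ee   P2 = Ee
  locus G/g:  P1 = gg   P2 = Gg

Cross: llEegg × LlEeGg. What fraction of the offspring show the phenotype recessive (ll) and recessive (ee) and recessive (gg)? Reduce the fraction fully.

llEegg gametes: lEg×4, leg×4
LlEeGg gametes: LEG×1, LEg×1, LeG×1, Leg×1, lEG×1, lEg×1, leG×1, leg×1
llEegg×LlEeGg grid (8·8=64): LlEEGg=4 LlEEgg=4 LlEeGg=8 LlEegg=8 LleeGg=4 Lleegg=4 llEEGg=4 llEEgg=4 llEeGg=8 llEegg=8 lleeGg=4 lleegg=4
ll ee gg hits 4/64; gcd=4; 4÷4/64÷4 = 1/16

P(ll ee gg) = 1/16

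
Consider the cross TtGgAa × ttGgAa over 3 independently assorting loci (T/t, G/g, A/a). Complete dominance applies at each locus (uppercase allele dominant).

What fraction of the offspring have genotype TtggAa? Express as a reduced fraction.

P(TtggAa) = 1/16

TtGgAa gametes: TGA×1, TGa×1, TgA×1, Tga×1, tGA×1, tGa×1, tgA×1, tga×1
ttGgAa gametes: tGA×2, tGa×2, tgA×2, tga×2
TtGgAa×ttGgAa grid (8·8=64): TtGGAA=2 TtGGAa=4 TtGGaa=2 TtGgAA=4 TtGgAa=8 TtGgaa=4 TtggAA=2 TtggAa=4 Ttggaa=2 ttGGAA=2 ttGGAa=4 ttGGaa=2 ttGgAA=4 ttGgAa=8 ttGgaa=4 ttggAA=2 ttggAa=4 ttggaa=2
TtggAa hits 4/64; gcd=4; 4÷4/64÷4 = 1/16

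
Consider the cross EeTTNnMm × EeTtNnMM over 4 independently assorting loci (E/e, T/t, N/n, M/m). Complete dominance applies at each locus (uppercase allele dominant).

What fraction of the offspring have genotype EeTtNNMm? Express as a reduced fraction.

EeTTNnMm gametes: ETNM×2, ETNm×2, ETnM×2, ETnm×2, eTNM×2, eTNm×2, eTnM×2, eTnm×2
EeTtNnMM gametes: ETNM×2, ETnM×2, EtNM×2, EtnM×2, eTNM×2, eTnM×2, etNM×2, etnM×2
EeTTNnMm×EeTtNnMM grid (16·16=256): EETTNNMM=4 EETTNNMm=4 EETTNnMM=8 EETTNnMm=8 EETTnnMM=4 EETTnnMm=4 EETtNNMM=4 EETtNNMm=4 EETtNnMM=8 EETtNnMm=8 EETtnnMM=4 EETtnnMm=4 EeTTNNMM=8 EeTTNNMm=8 EeTTNnMM=16 EeTTNnMm=16 EeTTnnMM=8 EeTTnnMm=8 EeTtNNMM=8 EeTtNNMm=8 EeTtNnMM=16 EeTtNnMm=16 EeTtnnMM=8 EeTtnnMm=8 eeTTNNMM=4 eeTTNNMm=4 eeTTNnMM=8 eeTTNnMm=8 eeTTnnMM=4 eeTTnnMm=4 eeTtNNMM=4 eeTtNNMm=4 eeTtNnMM=8 eeTtNnMm=8 eeTtnnMM=4 eeTtnnMm=4
EeTtNNMm hits 8/256; gcd=8; 8÷8/256÷8 = 1/32

P(EeTtNNMm) = 1/32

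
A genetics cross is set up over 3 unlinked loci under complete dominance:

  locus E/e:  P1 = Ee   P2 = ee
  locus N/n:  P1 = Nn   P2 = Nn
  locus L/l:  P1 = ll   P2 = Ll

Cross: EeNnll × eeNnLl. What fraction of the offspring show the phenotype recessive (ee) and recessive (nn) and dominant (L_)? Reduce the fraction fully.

P(ee nn L_) = 1/16

EeNnll gametes: ENl×2, Enl×2, eNl×2, enl×2
eeNnLl gametes: eNL×2, eNl×2, enL×2, enl×2
EeNnll×eeNnLl grid (8·8=64): EeNNLl=4 EeNNll=4 EeNnLl=8 EeNnll=8 EennLl=4 Eennll=4 eeNNLl=4 eeNNll=4 eeNnLl=8 eeNnll=8 eennLl=4 eennll=4
ee nn L_ hits 4/64; gcd=4; 4÷4/64÷4 = 1/16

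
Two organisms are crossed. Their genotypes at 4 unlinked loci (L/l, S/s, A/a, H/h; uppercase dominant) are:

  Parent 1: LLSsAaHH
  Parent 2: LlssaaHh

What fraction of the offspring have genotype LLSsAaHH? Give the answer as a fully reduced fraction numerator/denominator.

LLSsAaHH gametes: LSAH×4, LSaH×4, LsAH×4, LsaH×4
LlssaaHh gametes: LsaH×4, Lsah×4, lsaH×4, lsah×4
LLSsAaHH×LlssaaHh grid (16·16=256): LLSsAaHH=16 LLSsAaHh=16 LLSsaaHH=16 LLSsaaHh=16 LLssAaHH=16 LLssAaHh=16 LLssaaHH=16 LLssaaHh=16 LlSsAaHH=16 LlSsAaHh=16 LlSsaaHH=16 LlSsaaHh=16 LlssAaHH=16 LlssAaHh=16 LlssaaHH=16 LlssaaHh=16
LLSsAaHH hits 16/256; gcd=16; 16÷16/256÷16 = 1/16

P(LLSsAaHH) = 1/16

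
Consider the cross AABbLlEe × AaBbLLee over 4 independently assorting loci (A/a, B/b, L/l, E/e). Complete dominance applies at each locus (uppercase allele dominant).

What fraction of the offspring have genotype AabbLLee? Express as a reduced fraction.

P(AabbLLee) = 1/32

AABbLlEe gametes: ABLE×2, ABLe×2, ABlE×2, ABle×2, AbLE×2, AbLe×2, AblE×2, Able×2
AaBbLLee gametes: ABLe×4, AbLe×4, aBLe×4, abLe×4
AABbLlEe×AaBbLLee grid (16·16=256): AABBLLEe=8 AABBLLee=8 AABBLlEe=8 AABBLlee=8 AABbLLEe=16 AABbLLee=16 AABbLlEe=16 AABbLlee=16 AAbbLLEe=8 AAbbLLee=8 AAbbLlEe=8 AAbbLlee=8 AaBBLLEe=8 AaBBLLee=8 AaBBLlEe=8 AaBBLlee=8 AaBbLLEe=16 AaBbLLee=16 AaBbLlEe=16 AaBbLlee=16 AabbLLEe=8 AabbLLee=8 AabbLlEe=8 AabbLlee=8
AabbLLee hits 8/256; gcd=8; 8÷8/256÷8 = 1/32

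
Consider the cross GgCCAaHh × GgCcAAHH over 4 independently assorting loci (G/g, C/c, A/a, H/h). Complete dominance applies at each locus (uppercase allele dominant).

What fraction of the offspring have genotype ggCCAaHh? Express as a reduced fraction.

P(ggCCAaHh) = 1/32

GgCCAaHh gametes: GCAH×2, GCAh×2, GCaH×2, GCah×2, gCAH×2, gCAh×2, gCaH×2, gCah×2
GgCcAAHH gametes: GCAH×4, GcAH×4, gCAH×4, gcAH×4
GgCCAaHh×GgCcAAHH grid (16·16=256): GGCCAAHH=8 GGCCAAHh=8 GGCCAaHH=8 GGCCAaHh=8 GGCcAAHH=8 GGCcAAHh=8 GGCcAaHH=8 GGCcAaHh=8 GgCCAAHH=16 GgCCAAHh=16 GgCCAaHH=16 GgCCAaHh=16 GgCcAAHH=16 GgCcAAHh=16 GgCcAaHH=16 GgCcAaHh=16 ggCCAAHH=8 ggCCAAHh=8 ggCCAaHH=8 ggCCAaHh=8 ggCcAAHH=8 ggCcAAHh=8 ggCcAaHH=8 ggCcAaHh=8
ggCCAaHh hits 8/256; gcd=8; 8÷8/256÷8 = 1/32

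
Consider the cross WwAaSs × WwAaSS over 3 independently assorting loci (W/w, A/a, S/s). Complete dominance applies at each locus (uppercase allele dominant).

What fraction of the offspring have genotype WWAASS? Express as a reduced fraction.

P(WWAASS) = 1/32

WwAaSs gametes: WAS×1, WAs×1, WaS×1, Was×1, wAS×1, wAs×1, waS×1, was×1
WwAaSS gametes: WAS×2, WaS×2, wAS×2, waS×2
WwAaSs×WwAaSS grid (8·8=64): WWAASS=2 WWAASs=2 WWAaSS=4 WWAaSs=4 WWaaSS=2 WWaaSs=2 WwAASS=4 WwAASs=4 WwAaSS=8 WwAaSs=8 WwaaSS=4 WwaaSs=4 wwAASS=2 wwAASs=2 wwAaSS=4 wwAaSs=4 wwaaSS=2 wwaaSs=2
WWAASS hits 2/64; gcd=2; 2÷2/64÷2 = 1/32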